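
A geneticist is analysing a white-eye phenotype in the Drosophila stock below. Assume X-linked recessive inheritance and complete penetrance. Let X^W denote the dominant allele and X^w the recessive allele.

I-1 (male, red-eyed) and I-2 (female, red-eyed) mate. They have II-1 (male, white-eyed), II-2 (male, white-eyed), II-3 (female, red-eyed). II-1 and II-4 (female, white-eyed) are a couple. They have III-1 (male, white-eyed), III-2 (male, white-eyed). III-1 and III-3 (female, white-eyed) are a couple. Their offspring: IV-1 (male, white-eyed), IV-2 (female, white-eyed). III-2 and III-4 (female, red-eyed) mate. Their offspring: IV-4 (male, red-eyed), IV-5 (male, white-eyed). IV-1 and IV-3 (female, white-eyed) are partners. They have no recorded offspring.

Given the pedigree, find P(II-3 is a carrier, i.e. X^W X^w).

I-1 is red-eyed, so I-1 is X^W Y.
I-2 is red-eyed so carries W and passed w to II-1 (X^w Y), so I-2 is X^W X^w.
Their cross gives offspring ratios 1/2 X^W X^W : 1/2 X^W X^w. Conditioning on II-3 being red-eyed, P(X^W X^w) = 1/2 / 1 = 1/2.

1/2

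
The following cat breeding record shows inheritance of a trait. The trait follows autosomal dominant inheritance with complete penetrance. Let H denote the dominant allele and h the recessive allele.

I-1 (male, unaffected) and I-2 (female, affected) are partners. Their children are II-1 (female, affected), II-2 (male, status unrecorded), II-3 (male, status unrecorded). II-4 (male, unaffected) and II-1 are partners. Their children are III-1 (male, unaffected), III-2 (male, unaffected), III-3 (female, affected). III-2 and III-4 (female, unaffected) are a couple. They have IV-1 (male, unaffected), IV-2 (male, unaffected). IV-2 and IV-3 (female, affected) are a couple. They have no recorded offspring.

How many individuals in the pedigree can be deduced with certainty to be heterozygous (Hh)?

Obligate heterozygotes: II-1 is affected so carries H and received h from I-1 (hh), so II-1 is Hh; III-3 is affected so carries H and received h from II-4 (hh), so III-3 is Hh.
Every other individual is either homozygous by phenotype or has at least one consistent homozygous assignment, so the count is 2.

2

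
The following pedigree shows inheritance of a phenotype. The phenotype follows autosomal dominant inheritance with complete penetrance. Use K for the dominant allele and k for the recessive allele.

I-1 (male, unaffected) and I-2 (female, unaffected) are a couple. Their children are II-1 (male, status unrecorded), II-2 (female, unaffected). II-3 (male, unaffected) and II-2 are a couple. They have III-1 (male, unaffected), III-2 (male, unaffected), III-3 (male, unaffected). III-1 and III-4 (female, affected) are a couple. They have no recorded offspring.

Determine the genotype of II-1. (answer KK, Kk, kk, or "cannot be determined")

kk

From phenotype alone, II-1 is KK or Kk or kk.
II-1 received k from I-1 (kk) and received k from I-2 (kk), so II-1 is kk.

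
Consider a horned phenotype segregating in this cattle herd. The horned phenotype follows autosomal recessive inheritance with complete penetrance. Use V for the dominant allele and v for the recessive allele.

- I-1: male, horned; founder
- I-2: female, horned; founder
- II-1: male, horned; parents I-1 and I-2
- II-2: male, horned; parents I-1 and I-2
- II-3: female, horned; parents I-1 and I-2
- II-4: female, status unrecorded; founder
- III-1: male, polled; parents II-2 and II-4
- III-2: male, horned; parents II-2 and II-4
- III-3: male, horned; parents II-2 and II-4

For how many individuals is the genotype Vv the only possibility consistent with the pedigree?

2

Obligate heterozygotes: II-4 passed V to III-1 (Vv, whose v came from II-2) and passed v to III-2 (vv), so II-4 is Vv; III-1 is polled so carries V and received v from II-2 (vv), so III-1 is Vv.
Every other individual is either homozygous by phenotype or has at least one consistent homozygous assignment, so the count is 2.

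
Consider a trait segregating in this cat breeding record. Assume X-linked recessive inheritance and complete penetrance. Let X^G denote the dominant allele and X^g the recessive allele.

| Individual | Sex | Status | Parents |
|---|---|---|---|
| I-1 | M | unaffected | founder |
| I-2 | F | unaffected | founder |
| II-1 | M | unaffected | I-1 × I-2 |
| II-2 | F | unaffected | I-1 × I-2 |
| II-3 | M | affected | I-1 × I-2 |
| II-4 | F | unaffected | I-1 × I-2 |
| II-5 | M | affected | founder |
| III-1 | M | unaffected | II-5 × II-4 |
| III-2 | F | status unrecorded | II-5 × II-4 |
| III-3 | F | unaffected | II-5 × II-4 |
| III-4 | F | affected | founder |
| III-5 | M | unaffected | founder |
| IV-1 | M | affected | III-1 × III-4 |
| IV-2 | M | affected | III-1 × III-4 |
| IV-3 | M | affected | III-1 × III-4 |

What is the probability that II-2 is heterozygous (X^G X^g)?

1/2

I-1 is unaffected, so I-1 is X^G Y.
I-2 is unaffected so carries G and passed g to II-3 (X^g Y), so I-2 is X^G X^g.
Their cross gives offspring ratios 1/2 X^G X^G : 1/2 X^G X^g. Conditioning on II-2 being unaffected, P(X^G X^g) = 1/2 / 1 = 1/2.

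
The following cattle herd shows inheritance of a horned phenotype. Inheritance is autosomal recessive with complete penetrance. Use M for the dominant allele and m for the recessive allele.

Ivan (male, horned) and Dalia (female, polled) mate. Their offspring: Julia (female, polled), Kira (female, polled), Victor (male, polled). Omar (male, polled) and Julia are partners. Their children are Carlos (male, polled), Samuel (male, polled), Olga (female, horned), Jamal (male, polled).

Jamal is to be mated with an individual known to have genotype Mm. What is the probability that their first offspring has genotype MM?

Omar is polled so carries M and passed m to Olga (mm), so Omar is Mm.
Julia is polled so carries M and received m from Ivan (mm), so Julia is Mm.
Jamal is a polled offspring of Omar (Mm) × Julia (Mm), whose cross gives 1/4 MM : 1/2 Mm : 1/4 mm; conditioning on being polled, Jamal is MM with probability 1/3, Mm with probability 2/3.
Summing over parental genotype combinations, P(offspring has genotype MM) = 1/3·1/2 + 2/3·1/4 = 1/3.

1/3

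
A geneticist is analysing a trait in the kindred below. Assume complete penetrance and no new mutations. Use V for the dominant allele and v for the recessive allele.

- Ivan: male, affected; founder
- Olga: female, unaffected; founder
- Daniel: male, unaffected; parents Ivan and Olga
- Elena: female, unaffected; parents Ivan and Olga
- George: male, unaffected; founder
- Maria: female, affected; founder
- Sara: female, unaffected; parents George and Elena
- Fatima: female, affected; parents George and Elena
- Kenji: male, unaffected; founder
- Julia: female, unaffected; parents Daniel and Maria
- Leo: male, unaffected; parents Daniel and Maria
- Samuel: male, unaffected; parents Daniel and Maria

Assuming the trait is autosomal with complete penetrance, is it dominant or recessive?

recessive

George and Elena are both unaffected yet have an affected child Fatima. Under dominance, an affected child requires at least one affected parent, so the trait cannot be dominant.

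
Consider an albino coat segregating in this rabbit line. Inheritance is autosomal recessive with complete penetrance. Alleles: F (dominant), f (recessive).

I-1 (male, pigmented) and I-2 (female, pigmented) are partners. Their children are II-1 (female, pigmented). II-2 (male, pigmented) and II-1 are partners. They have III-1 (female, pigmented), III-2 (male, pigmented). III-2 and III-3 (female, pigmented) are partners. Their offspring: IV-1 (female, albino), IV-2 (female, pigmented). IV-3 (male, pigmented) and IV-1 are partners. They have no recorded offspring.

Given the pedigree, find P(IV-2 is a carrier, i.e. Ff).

2/3

III-2 is pigmented so carries F and passed f to IV-1 (ff), so III-2 is Ff.
III-3 is pigmented so carries F and passed f to IV-1 (ff), so III-3 is Ff.
Their cross gives offspring ratios 1/4 FF : 1/2 Ff : 1/4 ff. Conditioning on IV-2 being pigmented, P(Ff) = 1/2 / 3/4 = 2/3.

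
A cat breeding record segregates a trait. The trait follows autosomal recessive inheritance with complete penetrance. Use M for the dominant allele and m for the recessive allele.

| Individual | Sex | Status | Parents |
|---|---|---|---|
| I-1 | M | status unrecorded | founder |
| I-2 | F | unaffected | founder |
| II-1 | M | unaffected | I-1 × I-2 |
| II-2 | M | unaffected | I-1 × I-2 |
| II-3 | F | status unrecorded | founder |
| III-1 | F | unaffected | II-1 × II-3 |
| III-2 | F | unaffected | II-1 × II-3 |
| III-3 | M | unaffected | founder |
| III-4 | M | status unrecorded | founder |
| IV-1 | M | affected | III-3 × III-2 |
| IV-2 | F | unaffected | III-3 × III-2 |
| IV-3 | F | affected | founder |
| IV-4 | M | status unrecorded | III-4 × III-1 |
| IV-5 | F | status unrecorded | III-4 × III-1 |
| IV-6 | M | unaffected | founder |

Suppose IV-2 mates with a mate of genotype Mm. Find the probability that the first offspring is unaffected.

5/6

III-3 is unaffected so carries M and passed m to IV-1 (mm), so III-3 is Mm.
III-2 is unaffected so carries M and passed m to IV-1 (mm), so III-2 is Mm.
IV-2 is an unaffected offspring of III-3 (Mm) × III-2 (Mm), whose cross gives 1/4 MM : 1/2 Mm : 1/4 mm; conditioning on being unaffected, IV-2 is MM with probability 1/3, Mm with probability 2/3.
Summing over parental genotype combinations, P(offspring is unaffected) = 1/3·1 + 2/3·3/4 = 5/6.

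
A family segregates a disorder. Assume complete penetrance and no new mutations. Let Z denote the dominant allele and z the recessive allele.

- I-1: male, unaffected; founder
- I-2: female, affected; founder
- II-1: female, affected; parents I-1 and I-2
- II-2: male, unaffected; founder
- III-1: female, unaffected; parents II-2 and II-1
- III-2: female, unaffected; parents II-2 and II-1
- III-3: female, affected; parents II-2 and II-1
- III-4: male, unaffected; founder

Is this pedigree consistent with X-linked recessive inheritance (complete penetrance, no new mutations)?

Under X-linked recessive, II-1 (affected, female) cannot arise from I-1 (unaffected) × I-2 (affected).

No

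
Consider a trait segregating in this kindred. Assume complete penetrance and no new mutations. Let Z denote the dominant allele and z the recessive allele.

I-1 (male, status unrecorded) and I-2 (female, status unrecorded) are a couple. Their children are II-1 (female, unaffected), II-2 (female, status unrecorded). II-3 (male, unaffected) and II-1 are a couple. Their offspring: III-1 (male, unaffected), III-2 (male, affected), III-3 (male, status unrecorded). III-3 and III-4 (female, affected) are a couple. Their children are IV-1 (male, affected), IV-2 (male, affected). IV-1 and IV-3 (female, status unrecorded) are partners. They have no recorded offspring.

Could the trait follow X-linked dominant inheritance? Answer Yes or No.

No

Under X-linked dominant, III-2 (affected, male) cannot arise from II-3 (unaffected) × II-1 (unaffected).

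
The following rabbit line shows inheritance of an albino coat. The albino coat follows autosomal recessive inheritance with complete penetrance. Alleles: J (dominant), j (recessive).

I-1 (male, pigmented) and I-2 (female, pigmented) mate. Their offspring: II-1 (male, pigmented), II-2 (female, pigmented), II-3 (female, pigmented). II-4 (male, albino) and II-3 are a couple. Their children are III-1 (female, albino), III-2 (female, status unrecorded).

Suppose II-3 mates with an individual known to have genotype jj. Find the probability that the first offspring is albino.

II-3 is pigmented so carries J and passed j to III-1 (jj), so II-3 is Jj.
The cross gives 1/2 Jj : 1/2 jj, so P(offspring is albino) = 1/2.

1/2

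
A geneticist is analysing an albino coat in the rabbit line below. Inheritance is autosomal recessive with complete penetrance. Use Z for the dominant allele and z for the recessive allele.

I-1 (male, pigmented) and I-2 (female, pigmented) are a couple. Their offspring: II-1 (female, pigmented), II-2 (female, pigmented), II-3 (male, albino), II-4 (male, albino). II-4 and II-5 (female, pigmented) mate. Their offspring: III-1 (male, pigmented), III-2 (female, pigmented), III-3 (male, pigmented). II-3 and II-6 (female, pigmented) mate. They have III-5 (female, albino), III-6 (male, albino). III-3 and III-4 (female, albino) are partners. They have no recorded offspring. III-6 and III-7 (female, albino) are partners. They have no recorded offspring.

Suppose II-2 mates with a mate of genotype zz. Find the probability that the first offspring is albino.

1/3

I-1 is pigmented so carries Z and passed z to II-3 (zz), so I-1 is Zz.
I-2 is pigmented so carries Z and passed z to II-3 (zz), so I-2 is Zz.
II-2 is a pigmented offspring of I-1 (Zz) × I-2 (Zz), whose cross gives 1/4 ZZ : 1/2 Zz : 1/4 zz; conditioning on being pigmented, II-2 is ZZ with probability 1/3, Zz with probability 2/3.
Summing over parental genotype combinations, P(offspring is albino) = 2/3·1/2 = 1/3.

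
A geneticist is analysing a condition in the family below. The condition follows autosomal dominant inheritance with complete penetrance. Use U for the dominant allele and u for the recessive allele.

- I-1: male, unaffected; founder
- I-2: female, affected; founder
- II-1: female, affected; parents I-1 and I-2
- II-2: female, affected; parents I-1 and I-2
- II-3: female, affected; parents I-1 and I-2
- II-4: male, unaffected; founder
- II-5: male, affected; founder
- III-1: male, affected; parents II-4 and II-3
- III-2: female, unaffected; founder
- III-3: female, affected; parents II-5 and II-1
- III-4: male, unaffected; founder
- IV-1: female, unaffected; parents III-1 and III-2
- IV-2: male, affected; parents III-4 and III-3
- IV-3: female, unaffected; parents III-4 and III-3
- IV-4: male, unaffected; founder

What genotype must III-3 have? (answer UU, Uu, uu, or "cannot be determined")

From phenotype alone, III-3 is UU or Uu.
III-3 is affected so carries U and passed u to IV-3 (uu), so III-3 is Uu.

Uu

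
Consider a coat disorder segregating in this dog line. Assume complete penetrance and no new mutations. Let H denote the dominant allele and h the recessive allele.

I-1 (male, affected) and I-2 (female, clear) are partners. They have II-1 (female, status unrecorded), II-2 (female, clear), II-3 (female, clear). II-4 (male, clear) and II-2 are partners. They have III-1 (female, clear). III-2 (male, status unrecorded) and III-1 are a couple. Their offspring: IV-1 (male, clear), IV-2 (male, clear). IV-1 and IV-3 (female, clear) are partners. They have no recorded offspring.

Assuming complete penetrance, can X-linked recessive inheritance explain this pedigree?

A consistent assignment under X-linked recessive exists: I-1 X^h Y, I-2 X^H X^H, II-1 X^H X^h, II-2 X^H X^h, II-3 X^H X^h, II-4 X^H Y, III-1 X^H X^H, III-2 X^H Y, IV-1 X^H Y, IV-2 X^H Y, IV-3 X^H X^H.
In this assignment every recorded phenotype matches its genotype and every non-founder's genotype is obtainable from its parents' genotypes, so the pedigree is consistent.

Yes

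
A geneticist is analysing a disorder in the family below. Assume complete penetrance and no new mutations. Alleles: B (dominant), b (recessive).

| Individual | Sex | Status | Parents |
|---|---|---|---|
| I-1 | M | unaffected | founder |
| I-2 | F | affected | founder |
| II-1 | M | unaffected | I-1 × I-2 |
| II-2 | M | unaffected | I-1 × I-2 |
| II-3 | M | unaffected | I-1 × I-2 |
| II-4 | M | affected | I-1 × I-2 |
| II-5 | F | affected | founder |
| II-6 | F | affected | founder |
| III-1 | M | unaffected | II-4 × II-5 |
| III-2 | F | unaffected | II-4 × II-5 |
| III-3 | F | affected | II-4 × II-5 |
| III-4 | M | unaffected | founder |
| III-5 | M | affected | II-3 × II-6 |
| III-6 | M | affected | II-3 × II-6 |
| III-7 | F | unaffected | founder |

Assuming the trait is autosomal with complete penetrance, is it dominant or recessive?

dominant

II-4 and II-5 are both affected yet have an unaffected child III-1. Under a recessive model two affected parents are homozygous and every child would be affected, so the trait cannot be recessive.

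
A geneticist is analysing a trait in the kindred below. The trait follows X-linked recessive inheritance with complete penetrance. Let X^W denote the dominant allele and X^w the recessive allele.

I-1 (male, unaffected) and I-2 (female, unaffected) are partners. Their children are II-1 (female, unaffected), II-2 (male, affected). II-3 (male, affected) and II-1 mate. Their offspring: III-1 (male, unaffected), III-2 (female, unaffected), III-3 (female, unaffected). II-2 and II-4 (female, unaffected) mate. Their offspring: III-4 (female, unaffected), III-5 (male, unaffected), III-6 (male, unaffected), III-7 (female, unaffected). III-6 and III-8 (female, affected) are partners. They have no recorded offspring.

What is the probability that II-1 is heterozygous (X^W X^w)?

I-1 is unaffected, so I-1 is X^W Y.
I-2 is unaffected so carries W and passed w to II-2 (X^w Y), so I-2 is X^W X^w.
Their cross gives offspring ratios 1/2 X^W X^W : 1/2 X^W X^w. Conditioning on II-1 being unaffected, P(X^W X^w) = 1/2 / 1 = 1/2 before taking II-1's own offspring into account.
II-3 is affected, so II-3 is X^w Y.
Now use II-1's offspring. Probability of each recorded status — unaffected son III-1: 1/2 if II-1 is X^W X^w, 1 if X^W X^W; unaffected daughter III-2: 1/2 if II-1 is X^W X^w, 1 if X^W X^W; unaffected daughter III-3: 1/2 if II-1 is X^W X^w, 1 if X^W X^W.
Bayes: P(X^W X^w) = 1/2·1/8 / (1/2·1/8 + 1/2·1) = 1/9.

1/9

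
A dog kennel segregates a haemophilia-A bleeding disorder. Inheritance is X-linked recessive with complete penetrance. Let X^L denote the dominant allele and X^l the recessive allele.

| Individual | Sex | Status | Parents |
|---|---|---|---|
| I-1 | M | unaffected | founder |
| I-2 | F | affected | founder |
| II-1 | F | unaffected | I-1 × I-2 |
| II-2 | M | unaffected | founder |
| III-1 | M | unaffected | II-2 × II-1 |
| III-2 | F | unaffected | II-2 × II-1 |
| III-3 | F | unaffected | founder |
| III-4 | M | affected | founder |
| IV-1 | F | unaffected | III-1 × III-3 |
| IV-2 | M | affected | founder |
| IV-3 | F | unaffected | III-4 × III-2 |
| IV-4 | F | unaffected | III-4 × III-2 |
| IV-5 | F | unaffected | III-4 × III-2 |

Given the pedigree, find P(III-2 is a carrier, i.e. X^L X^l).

1/9

II-2 is unaffected, so II-2 is X^L Y.
II-1 is unaffected so carries L and received l from I-2 (X^l X^l), so II-1 is X^L X^l.
Their cross gives offspring ratios 1/2 X^L X^L : 1/2 X^L X^l. Conditioning on III-2 being unaffected, P(X^L X^l) = 1/2 / 1 = 1/2 before taking III-2's own offspring into account.
III-4 is affected, so III-4 is X^l Y.
Now use III-2's offspring. Probability of each recorded status — unaffected daughter IV-3: 1/2 if III-2 is X^L X^l, 1 if X^L X^L; unaffected daughter IV-4: 1/2 if III-2 is X^L X^l, 1 if X^L X^L; unaffected daughter IV-5: 1/2 if III-2 is X^L X^l, 1 if X^L X^L.
Bayes: P(X^L X^l) = 1/2·1/8 / (1/2·1/8 + 1/2·1) = 1/9.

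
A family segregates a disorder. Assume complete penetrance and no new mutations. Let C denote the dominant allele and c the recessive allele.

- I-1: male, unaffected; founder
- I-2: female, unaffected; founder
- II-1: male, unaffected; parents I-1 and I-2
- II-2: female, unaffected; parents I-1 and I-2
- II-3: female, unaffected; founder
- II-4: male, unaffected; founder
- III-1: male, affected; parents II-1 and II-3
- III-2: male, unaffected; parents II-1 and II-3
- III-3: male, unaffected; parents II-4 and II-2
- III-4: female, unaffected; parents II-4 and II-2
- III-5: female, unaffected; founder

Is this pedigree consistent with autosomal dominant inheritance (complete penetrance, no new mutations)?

No

Under autosomal dominant, III-1 (affected, male) cannot arise from II-1 (unaffected) × II-3 (unaffected).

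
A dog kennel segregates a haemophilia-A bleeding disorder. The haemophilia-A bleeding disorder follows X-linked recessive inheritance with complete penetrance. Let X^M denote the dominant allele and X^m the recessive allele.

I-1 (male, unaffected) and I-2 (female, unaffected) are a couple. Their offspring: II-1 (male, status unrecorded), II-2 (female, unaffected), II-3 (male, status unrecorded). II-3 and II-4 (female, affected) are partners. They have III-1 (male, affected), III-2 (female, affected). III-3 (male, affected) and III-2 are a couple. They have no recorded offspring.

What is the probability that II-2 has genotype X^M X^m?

1/2

I-1 is unaffected, so I-1 is X^M Y.
I-2 is unaffected so carries M and passed m to II-3 (X^m Y), so I-2 is X^M X^m.
Their cross gives offspring ratios 1/2 X^M X^M : 1/2 X^M X^m. Conditioning on II-2 being unaffected, P(X^M X^m) = 1/2 / 1 = 1/2.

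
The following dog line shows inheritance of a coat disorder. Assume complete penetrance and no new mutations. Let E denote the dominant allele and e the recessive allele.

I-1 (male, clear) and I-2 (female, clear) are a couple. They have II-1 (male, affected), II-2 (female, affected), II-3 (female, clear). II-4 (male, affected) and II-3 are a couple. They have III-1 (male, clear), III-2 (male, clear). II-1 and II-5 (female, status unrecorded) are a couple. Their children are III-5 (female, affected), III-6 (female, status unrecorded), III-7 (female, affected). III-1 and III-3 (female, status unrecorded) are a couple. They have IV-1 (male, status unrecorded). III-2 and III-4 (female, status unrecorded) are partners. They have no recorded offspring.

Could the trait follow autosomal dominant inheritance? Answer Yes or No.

Under autosomal dominant, II-1 (affected, male) cannot arise from I-1 (clear) × I-2 (clear).

No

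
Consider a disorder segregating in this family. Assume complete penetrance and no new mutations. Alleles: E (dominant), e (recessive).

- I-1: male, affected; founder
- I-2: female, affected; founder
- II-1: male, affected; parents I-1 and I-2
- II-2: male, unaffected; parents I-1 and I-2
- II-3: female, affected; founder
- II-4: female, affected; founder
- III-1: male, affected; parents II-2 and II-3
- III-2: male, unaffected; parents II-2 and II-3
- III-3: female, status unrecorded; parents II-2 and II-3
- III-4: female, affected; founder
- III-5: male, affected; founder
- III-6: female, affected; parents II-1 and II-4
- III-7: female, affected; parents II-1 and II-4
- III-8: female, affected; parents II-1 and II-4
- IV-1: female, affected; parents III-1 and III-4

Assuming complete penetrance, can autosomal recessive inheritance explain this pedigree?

No

Under autosomal recessive, II-2 (unaffected, male) cannot arise from I-1 (affected) × I-2 (affected).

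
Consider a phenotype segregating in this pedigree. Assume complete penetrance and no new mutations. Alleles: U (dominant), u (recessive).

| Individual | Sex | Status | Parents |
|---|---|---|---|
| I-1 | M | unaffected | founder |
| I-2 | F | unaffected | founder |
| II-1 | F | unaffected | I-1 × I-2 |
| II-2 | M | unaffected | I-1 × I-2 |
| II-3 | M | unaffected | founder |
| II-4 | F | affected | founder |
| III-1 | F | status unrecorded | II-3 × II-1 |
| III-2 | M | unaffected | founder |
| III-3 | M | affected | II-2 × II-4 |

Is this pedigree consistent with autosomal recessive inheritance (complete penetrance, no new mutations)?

Yes

A consistent assignment under autosomal recessive exists: I-1 UU, I-2 Uu, II-1 UU, II-2 Uu, II-3 UU, II-4 uu, III-1 UU, III-2 UU, III-3 uu.
In this assignment every recorded phenotype matches its genotype and every non-founder's genotype is obtainable from its parents' genotypes, so the pedigree is consistent.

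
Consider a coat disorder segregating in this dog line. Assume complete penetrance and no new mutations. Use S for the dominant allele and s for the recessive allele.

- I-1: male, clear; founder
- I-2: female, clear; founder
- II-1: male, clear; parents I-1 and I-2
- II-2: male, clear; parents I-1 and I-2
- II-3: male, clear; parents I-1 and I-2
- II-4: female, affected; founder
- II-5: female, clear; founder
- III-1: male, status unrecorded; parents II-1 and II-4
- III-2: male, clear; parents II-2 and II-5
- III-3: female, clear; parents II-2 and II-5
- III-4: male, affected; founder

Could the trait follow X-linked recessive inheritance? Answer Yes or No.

A consistent assignment under X-linked recessive exists: I-1 X^S Y, I-2 X^S X^S, II-1 X^S Y, II-2 X^S Y, II-3 X^S Y, II-4 X^s X^s, II-5 X^S X^S, III-1 X^s Y, III-2 X^S Y, III-3 X^S X^S, III-4 X^s Y.
In this assignment every recorded phenotype matches its genotype and every non-founder's genotype is obtainable from its parents' genotypes, so the pedigree is consistent.

Yes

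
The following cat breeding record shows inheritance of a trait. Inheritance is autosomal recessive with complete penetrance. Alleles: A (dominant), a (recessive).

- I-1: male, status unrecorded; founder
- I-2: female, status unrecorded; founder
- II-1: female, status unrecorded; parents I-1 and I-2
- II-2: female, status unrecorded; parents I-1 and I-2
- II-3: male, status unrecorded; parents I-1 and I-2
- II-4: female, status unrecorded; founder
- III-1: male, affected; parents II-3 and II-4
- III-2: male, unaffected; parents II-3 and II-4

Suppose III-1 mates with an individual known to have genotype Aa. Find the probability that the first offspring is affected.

1/2

III-1 is affected, so III-1 is aa.
The cross gives 1/2 Aa : 1/2 aa, so P(offspring is affected) = 1/2.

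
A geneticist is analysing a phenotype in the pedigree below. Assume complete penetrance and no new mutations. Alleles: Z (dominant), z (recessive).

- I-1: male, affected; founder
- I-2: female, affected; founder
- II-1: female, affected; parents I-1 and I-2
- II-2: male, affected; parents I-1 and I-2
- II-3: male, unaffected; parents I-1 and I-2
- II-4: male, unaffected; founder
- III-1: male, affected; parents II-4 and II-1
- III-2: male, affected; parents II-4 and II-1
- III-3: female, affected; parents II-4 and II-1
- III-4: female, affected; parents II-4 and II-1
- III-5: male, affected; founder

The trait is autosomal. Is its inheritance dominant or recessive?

dominant

I-1 and I-2 are both affected yet have an unaffected child II-3. Under a recessive model two affected parents are homozygous and every child would be affected, so the trait cannot be recessive.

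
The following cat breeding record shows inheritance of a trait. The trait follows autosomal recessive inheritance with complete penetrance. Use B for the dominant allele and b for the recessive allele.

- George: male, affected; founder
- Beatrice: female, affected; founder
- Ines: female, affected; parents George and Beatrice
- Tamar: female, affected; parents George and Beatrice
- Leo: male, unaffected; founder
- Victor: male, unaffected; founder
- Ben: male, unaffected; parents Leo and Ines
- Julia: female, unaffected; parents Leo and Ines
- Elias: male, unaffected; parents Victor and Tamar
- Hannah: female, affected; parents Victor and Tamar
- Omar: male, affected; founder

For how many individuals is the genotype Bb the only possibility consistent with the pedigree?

Obligate heterozygotes: Victor is unaffected so carries B and passed b to Hannah (bb), so Victor is Bb; Ben is unaffected so carries B and received b from Ines (bb), so Ben is Bb; Julia is unaffected so carries B and received b from Ines (bb), so Julia is Bb; Elias is unaffected so carries B and received b from Tamar (bb), so Elias is Bb.
Every other individual is either homozygous by phenotype or has at least one consistent homozygous assignment, so the count is 4.

4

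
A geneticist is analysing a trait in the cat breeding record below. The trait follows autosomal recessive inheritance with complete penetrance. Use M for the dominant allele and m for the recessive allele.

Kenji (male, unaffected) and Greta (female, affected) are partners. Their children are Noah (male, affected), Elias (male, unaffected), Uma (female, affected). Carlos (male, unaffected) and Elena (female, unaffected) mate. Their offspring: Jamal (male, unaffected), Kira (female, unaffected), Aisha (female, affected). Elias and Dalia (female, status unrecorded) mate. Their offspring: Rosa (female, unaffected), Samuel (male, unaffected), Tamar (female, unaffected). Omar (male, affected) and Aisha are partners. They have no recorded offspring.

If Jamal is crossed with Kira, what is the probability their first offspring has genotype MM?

4/9

Carlos is unaffected so carries M and passed m to Aisha (mm), so Carlos is Mm.
Elena is unaffected so carries M and passed m to Aisha (mm), so Elena is Mm.
Jamal is an unaffected offspring of Carlos (Mm) × Elena (Mm), whose cross gives 1/4 MM : 1/2 Mm : 1/4 mm; conditioning on being unaffected, Jamal is MM with probability 1/3, Mm with probability 2/3.
Kira is an unaffected offspring of Carlos (Mm) × Elena (Mm), whose cross gives 1/4 MM : 1/2 Mm : 1/4 mm; conditioning on being unaffected, Kira is MM with probability 1/3, Mm with probability 2/3.
Summing over parental genotype combinations, P(offspring has genotype MM) = 1/9·1 + 2/9·1/2 + 2/9·1/2 + 4/9·1/4 = 4/9.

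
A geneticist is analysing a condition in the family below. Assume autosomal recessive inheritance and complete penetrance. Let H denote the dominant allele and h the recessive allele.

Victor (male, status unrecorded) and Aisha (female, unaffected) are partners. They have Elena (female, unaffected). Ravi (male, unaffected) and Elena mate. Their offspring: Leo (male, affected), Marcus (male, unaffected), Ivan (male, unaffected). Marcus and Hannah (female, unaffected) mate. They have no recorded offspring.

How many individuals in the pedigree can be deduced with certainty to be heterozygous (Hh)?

Obligate heterozygotes: Elena is unaffected so carries H and passed h to Leo (hh), so Elena is Hh; Ravi is unaffected so carries H and passed h to Leo (hh), so Ravi is Hh.
Every other individual is either homozygous by phenotype or has at least one consistent homozygous assignment, so the count is 2.

2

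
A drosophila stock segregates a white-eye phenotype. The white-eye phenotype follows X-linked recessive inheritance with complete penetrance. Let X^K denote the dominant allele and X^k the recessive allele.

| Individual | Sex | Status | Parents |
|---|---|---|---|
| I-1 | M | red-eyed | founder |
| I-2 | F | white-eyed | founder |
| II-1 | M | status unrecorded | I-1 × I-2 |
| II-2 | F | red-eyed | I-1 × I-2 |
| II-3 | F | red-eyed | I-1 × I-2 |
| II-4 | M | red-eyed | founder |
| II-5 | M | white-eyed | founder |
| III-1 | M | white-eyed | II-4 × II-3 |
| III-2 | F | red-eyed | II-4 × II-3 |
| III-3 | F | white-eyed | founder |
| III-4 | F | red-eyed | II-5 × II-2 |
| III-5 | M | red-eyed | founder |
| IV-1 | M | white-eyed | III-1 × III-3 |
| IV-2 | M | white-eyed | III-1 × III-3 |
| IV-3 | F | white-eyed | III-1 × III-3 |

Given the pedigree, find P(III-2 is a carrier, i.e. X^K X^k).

II-4 is red-eyed, so II-4 is X^K Y.
II-3 is red-eyed so carries K and received k from I-2 (X^k X^k), so II-3 is X^K X^k.
Their cross gives offspring ratios 1/2 X^K X^K : 1/2 X^K X^k. Conditioning on III-2 being red-eyed, P(X^K X^k) = 1/2 / 1 = 1/2.

1/2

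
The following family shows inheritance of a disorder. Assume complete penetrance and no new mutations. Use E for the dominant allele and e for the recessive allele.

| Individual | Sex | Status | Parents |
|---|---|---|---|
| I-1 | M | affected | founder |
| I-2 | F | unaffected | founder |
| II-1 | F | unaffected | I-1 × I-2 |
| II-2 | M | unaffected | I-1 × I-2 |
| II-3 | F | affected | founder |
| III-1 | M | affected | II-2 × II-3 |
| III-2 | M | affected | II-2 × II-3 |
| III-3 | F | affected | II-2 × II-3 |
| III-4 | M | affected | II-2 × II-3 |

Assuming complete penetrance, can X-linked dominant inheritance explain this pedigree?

Under X-linked dominant, II-1 (unaffected, female) cannot arise from I-1 (affected) × I-2 (unaffected).

No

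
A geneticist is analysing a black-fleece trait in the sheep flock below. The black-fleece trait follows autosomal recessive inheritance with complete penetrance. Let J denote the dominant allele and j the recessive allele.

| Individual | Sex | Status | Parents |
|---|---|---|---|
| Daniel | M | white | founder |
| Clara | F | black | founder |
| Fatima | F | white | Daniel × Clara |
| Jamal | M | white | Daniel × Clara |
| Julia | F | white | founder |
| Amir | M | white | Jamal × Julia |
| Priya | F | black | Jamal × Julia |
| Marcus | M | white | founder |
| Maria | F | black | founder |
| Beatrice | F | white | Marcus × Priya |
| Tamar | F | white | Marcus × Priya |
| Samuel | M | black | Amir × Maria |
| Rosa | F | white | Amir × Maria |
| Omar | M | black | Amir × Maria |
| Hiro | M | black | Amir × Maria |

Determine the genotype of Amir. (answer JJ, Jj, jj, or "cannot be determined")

From phenotype alone, Amir is JJ or Jj.
Amir is white so carries J and passed j to Samuel (jj), so Amir is Jj.

Jj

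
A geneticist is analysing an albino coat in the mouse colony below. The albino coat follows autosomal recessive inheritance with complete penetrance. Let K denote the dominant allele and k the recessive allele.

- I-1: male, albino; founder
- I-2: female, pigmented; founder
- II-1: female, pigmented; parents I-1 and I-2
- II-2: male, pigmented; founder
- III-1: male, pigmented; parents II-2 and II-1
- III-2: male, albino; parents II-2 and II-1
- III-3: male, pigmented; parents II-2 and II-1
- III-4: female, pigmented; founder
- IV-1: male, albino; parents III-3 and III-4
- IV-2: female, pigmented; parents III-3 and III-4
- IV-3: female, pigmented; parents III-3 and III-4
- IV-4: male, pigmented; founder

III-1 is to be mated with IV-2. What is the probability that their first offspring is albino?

1/9

II-2 is pigmented so carries K and passed k to III-2 (kk), so II-2 is Kk.
II-1 is pigmented so carries K and received k from I-1 (kk), so II-1 is Kk.
III-1 is a pigmented offspring of II-2 (Kk) × II-1 (Kk), whose cross gives 1/4 KK : 1/2 Kk : 1/4 kk; conditioning on being pigmented, III-1 is KK with probability 1/3, Kk with probability 2/3.
III-3 is pigmented so carries K and passed k to IV-1 (kk), so III-3 is Kk.
III-4 is pigmented so carries K and passed k to IV-1 (kk), so III-4 is Kk.
IV-2 is a pigmented offspring of III-3 (Kk) × III-4 (Kk), whose cross gives 1/4 KK : 1/2 Kk : 1/4 kk; conditioning on being pigmented, IV-2 is KK with probability 1/3, Kk with probability 2/3.
Summing over parental genotype combinations, P(offspring is albino) = 4/9·1/4 = 1/9.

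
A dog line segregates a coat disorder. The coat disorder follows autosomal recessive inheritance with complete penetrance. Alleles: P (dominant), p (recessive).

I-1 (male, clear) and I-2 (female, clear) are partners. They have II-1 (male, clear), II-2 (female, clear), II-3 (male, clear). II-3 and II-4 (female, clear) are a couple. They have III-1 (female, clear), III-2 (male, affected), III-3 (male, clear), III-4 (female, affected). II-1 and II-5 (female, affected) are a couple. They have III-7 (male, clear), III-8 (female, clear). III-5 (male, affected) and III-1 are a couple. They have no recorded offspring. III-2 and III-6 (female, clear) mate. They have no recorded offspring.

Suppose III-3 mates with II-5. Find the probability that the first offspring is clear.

II-3 is clear so carries P and passed p to III-2 (pp), so II-3 is Pp.
II-4 is clear so carries P and passed p to III-2 (pp), so II-4 is Pp.
III-3 is a clear offspring of II-3 (Pp) × II-4 (Pp), whose cross gives 1/4 PP : 1/2 Pp : 1/4 pp; conditioning on being clear, III-3 is PP with probability 1/3, Pp with probability 2/3.
II-5 is affected, so II-5 is pp.
Summing over parental genotype combinations, P(offspring is clear) = 1/3·1 + 2/3·1/2 = 2/3.

2/3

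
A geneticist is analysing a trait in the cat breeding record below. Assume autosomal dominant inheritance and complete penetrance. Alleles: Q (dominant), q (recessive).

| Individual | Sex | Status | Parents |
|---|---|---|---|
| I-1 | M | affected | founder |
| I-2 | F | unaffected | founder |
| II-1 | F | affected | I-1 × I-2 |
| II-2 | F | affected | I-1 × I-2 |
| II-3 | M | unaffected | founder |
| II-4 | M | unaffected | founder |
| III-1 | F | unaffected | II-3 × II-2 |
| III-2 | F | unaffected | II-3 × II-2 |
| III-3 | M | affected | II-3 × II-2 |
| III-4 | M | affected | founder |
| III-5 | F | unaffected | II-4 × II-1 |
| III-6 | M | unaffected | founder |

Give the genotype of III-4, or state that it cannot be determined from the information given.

cannot be determined

III-4's phenotype allows QQ or Qq, and no parent or child forces a single allele at both positions; consistent genotype assignments exist with III-4 as QQ or Qq.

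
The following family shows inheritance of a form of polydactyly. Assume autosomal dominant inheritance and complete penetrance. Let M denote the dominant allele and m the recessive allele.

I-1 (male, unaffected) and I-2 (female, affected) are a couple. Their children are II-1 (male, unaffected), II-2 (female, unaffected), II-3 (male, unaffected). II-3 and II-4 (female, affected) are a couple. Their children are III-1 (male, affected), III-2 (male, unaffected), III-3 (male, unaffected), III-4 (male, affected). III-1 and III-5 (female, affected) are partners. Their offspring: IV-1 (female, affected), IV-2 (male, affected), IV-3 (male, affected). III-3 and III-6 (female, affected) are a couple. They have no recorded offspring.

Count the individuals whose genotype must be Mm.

Obligate heterozygotes: I-2 is affected so carries M and passed m to II-1 (mm), so I-2 is Mm; II-4 is affected so carries M and passed m to III-2 (mm), so II-4 is Mm; III-1 is affected so carries M and received m from II-3 (mm), so III-1 is Mm; III-4 is affected so carries M and received m from II-3 (mm), so III-4 is Mm.
Every other individual is either homozygous by phenotype or has at least one consistent homozygous assignment, so the count is 4.

4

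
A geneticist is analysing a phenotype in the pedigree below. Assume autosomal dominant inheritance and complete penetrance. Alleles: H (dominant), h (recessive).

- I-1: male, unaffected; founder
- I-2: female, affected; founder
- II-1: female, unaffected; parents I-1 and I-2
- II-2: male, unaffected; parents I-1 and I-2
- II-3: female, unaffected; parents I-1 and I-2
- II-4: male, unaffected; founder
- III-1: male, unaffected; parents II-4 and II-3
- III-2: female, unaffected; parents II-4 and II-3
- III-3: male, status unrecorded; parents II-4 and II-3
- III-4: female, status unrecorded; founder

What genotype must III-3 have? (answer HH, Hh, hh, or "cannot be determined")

hh

From phenotype alone, III-3 is HH or Hh or hh.
III-3 received h from II-4 (hh) and received h from II-3 (hh), so III-3 is hh.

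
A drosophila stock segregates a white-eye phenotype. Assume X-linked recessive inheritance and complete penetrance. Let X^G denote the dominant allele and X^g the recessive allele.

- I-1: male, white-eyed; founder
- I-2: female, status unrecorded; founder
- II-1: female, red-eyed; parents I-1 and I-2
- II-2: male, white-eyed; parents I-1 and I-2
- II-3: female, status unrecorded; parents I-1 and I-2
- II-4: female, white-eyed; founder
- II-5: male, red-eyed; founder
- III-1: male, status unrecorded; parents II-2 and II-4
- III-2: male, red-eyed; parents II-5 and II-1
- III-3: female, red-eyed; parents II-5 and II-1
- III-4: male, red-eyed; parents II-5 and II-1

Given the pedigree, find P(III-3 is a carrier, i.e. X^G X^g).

1/2

II-5 is red-eyed, so II-5 is X^G Y.
II-1 is red-eyed so carries G and received g from I-1 (X^g Y), so II-1 is X^G X^g.
Their cross gives offspring ratios 1/2 X^G X^G : 1/2 X^G X^g. Conditioning on III-3 being red-eyed, P(X^G X^g) = 1/2 / 1 = 1/2.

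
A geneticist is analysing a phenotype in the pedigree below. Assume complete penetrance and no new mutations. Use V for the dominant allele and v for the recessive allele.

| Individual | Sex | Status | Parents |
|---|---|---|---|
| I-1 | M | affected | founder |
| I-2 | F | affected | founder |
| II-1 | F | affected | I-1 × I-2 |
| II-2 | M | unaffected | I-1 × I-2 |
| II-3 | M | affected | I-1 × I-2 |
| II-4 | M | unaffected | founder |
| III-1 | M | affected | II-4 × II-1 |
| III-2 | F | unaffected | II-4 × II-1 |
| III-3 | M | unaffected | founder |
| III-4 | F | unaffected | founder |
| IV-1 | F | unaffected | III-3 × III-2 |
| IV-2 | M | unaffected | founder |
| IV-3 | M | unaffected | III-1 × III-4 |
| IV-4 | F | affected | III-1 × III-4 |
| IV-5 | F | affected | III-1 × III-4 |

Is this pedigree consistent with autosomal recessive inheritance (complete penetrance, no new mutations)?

Under autosomal recessive, II-2 (unaffected, male) cannot arise from I-1 (affected) × I-2 (affected).

No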